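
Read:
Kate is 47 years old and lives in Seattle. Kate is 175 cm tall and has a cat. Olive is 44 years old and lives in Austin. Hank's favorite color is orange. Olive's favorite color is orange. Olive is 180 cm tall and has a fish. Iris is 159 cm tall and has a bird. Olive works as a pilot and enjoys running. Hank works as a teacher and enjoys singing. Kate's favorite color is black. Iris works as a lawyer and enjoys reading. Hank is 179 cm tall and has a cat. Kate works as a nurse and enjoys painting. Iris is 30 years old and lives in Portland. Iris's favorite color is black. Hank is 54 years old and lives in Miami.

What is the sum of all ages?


44+47+30+54 = 175

175


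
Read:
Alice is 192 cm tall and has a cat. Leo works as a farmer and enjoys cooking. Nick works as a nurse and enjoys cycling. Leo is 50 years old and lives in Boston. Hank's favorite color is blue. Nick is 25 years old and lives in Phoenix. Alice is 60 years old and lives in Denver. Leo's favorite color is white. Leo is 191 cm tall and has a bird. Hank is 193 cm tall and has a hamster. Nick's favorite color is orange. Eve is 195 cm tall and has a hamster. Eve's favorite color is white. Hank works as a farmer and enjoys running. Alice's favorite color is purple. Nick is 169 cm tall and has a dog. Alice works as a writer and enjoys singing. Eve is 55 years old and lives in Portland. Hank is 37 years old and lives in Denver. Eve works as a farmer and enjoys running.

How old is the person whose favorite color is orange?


Person with favorite color=orange is Nick, age 25

25


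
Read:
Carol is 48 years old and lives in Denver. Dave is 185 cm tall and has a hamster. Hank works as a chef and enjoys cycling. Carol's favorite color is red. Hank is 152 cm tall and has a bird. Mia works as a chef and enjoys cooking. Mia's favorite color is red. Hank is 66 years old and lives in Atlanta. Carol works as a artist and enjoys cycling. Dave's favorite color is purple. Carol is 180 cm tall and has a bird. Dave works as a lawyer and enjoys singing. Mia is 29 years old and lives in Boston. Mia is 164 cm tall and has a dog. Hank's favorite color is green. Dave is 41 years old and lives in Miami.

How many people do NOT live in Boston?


Not in Boston: 3

3


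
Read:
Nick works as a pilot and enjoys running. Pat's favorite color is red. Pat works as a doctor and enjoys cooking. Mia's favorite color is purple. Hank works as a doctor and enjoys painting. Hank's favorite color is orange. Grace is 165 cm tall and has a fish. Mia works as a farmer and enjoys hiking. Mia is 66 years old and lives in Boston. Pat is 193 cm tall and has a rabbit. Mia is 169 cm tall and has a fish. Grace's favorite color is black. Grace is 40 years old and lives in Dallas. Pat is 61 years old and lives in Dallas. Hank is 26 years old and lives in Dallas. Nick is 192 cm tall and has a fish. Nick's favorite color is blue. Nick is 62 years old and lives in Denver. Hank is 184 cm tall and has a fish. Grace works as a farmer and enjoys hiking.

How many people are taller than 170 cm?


Taller than 170: 3

3


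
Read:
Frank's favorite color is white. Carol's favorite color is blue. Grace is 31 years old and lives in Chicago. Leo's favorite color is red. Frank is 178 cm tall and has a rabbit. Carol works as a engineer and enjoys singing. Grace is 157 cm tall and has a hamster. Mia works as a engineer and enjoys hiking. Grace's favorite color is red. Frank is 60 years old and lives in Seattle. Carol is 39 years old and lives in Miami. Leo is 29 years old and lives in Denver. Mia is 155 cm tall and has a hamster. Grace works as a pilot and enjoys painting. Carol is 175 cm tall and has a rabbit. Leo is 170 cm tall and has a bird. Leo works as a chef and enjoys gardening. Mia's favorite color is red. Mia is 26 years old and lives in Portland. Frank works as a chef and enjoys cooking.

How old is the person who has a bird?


Person with bird is Leo, age 29

29


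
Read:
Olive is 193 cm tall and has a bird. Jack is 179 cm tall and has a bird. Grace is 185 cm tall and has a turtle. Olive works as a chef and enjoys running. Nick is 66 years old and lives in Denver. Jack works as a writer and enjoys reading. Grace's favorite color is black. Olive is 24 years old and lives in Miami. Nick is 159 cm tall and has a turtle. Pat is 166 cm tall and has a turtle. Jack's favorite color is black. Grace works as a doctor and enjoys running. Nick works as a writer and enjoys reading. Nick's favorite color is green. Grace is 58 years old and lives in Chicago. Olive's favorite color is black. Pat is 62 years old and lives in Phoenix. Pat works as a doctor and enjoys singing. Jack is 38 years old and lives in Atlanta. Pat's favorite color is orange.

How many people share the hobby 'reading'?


Count: 2

2


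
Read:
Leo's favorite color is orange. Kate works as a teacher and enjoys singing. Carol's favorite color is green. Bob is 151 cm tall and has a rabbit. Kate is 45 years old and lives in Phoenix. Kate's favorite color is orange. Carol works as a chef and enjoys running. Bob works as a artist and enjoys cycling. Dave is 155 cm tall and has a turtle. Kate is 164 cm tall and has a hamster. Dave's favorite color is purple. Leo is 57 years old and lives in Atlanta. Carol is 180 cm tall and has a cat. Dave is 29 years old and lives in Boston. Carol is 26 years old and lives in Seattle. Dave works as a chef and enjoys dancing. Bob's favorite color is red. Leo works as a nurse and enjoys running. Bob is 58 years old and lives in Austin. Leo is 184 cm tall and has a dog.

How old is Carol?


Carol is 26 years old

26


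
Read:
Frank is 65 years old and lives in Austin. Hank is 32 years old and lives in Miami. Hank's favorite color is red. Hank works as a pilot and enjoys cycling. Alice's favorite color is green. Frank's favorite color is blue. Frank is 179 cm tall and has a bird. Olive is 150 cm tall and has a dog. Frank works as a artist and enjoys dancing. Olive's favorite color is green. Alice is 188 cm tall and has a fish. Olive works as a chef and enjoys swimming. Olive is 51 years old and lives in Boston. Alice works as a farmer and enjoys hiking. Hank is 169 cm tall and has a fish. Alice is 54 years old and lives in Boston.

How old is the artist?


The artist is Frank, age 65

65


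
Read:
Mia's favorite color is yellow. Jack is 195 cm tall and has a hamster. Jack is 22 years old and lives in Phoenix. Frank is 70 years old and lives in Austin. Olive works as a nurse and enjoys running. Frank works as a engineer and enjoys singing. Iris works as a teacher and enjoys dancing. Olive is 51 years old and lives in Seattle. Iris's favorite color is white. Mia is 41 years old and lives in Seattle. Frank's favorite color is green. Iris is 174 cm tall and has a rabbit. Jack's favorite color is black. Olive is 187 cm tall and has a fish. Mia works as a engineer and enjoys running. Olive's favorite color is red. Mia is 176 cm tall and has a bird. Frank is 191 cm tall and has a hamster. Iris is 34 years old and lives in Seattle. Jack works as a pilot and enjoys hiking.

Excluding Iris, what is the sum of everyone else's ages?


Sum (excluding Iris): 184

184


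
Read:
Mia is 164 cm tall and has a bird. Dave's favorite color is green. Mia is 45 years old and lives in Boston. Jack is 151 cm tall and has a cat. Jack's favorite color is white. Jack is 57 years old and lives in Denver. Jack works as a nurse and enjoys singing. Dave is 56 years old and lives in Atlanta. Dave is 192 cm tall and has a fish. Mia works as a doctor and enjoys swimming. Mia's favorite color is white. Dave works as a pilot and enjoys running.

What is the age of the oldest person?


Oldest: Jack at 57

57


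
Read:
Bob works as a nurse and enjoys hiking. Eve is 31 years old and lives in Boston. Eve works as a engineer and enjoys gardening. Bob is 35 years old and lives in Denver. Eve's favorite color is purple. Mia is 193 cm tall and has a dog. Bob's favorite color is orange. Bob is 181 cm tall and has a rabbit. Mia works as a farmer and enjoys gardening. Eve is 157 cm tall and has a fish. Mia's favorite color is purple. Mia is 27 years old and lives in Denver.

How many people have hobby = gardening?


Count: 2

2


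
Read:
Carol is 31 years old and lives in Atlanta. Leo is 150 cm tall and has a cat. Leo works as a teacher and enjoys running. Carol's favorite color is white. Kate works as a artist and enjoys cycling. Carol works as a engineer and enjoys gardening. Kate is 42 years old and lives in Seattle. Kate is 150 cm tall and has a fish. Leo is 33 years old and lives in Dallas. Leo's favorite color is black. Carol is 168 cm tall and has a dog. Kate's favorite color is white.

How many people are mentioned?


People: Carol, Leo, Kate. Count = 3

3


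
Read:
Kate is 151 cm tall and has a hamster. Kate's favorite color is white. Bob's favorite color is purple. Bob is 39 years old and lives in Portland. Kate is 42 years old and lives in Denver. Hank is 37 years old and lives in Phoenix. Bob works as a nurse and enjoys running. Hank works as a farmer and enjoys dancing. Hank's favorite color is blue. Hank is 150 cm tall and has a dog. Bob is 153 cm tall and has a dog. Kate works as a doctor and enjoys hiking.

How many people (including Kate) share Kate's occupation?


Kate is a doctor. Count = 1

1


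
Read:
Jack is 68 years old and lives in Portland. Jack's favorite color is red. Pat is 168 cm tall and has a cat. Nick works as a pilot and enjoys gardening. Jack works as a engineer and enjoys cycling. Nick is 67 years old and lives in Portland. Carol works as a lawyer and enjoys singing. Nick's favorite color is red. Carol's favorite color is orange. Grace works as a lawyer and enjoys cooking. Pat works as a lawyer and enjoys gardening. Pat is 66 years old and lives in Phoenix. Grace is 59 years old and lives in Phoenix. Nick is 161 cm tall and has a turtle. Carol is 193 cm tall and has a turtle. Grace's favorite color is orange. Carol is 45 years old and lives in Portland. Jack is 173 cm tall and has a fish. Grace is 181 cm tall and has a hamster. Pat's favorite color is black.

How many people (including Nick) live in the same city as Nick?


Nick lives in Portland. Count = 3

3


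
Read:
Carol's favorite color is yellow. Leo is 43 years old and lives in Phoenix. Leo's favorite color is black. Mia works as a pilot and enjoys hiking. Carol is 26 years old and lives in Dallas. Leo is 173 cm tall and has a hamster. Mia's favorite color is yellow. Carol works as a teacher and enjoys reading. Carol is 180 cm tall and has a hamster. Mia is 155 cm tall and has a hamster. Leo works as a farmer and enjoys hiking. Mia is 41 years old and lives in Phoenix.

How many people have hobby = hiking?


Count: 2

2


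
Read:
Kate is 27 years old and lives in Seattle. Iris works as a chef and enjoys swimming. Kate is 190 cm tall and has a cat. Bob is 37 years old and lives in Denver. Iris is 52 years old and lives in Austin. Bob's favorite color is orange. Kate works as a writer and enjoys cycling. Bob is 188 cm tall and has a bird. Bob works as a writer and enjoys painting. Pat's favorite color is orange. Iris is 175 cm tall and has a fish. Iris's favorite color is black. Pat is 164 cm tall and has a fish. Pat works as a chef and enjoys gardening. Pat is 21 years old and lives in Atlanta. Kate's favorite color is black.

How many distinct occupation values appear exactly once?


Unique occupation values: 0

0


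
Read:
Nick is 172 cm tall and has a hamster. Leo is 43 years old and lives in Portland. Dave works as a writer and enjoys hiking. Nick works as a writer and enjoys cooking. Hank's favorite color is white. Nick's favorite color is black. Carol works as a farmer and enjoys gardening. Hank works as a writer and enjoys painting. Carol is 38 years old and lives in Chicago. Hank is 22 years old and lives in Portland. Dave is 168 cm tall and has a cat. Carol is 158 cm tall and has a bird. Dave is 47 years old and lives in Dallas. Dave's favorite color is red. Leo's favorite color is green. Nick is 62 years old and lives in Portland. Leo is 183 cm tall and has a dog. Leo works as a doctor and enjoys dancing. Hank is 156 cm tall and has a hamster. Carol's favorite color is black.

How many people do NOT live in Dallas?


Not in Dallas: 4

4


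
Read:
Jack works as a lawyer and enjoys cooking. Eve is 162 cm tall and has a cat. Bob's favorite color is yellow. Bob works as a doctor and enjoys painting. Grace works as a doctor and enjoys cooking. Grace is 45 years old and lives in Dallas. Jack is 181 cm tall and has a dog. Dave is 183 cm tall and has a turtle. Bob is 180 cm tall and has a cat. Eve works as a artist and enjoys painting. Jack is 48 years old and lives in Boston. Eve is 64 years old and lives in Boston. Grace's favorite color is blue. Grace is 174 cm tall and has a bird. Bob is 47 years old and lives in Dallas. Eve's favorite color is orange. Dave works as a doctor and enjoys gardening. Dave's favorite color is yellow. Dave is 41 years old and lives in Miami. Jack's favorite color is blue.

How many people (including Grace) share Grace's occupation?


Grace is a doctor. Count = 3

3


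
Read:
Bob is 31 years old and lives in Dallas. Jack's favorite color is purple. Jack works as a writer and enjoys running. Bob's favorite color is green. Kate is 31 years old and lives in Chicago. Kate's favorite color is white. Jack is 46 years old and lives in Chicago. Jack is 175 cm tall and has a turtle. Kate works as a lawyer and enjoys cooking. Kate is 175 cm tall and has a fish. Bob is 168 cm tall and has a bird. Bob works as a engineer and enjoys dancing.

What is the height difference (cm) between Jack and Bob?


|175 - 168| = 7

7


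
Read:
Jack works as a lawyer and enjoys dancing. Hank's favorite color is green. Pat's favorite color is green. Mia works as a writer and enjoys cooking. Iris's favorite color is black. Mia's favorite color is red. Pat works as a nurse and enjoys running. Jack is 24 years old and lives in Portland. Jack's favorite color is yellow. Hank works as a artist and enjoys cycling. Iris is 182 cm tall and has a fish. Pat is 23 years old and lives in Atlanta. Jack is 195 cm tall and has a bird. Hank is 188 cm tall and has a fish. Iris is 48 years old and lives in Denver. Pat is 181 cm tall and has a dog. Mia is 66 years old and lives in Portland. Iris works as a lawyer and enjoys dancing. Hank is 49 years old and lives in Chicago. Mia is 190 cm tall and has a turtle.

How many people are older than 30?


Filter: 3

3


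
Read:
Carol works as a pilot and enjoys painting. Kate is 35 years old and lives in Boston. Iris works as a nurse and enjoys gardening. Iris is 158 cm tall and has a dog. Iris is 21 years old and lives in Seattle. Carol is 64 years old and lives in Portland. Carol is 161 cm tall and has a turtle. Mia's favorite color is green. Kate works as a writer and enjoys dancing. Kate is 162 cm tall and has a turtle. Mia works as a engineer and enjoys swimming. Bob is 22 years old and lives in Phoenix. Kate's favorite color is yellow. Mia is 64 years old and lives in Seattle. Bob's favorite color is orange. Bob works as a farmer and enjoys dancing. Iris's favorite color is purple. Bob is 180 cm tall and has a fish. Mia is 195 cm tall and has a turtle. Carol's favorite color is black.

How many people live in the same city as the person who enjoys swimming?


Person with hobby swimming is Mia, city Seattle. Count = 2

2


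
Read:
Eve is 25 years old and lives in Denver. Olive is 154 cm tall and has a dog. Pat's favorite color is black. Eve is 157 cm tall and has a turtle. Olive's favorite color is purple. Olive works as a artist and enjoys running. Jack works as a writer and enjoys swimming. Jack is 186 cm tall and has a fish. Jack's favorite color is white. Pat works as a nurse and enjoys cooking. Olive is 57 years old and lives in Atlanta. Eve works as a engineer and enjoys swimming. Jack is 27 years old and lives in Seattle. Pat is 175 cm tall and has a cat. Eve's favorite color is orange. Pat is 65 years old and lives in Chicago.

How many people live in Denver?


Count in Denver: 1

1


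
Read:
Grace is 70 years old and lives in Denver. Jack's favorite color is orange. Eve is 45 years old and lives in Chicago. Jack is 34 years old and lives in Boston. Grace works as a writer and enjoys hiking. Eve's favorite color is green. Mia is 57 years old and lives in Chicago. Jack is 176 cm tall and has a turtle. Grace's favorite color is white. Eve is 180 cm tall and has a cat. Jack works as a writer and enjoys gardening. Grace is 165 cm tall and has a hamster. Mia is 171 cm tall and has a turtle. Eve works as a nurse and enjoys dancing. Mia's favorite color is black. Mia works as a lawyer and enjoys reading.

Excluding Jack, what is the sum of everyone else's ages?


Sum (excluding Jack): 172

172


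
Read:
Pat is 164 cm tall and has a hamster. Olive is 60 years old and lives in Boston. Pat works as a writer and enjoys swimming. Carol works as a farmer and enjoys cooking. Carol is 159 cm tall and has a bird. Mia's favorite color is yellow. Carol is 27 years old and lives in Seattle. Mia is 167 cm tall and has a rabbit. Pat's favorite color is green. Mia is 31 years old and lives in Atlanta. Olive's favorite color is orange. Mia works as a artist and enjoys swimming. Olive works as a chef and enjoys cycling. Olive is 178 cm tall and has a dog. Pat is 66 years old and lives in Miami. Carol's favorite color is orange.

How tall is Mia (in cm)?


Mia is 167 cm tall

167


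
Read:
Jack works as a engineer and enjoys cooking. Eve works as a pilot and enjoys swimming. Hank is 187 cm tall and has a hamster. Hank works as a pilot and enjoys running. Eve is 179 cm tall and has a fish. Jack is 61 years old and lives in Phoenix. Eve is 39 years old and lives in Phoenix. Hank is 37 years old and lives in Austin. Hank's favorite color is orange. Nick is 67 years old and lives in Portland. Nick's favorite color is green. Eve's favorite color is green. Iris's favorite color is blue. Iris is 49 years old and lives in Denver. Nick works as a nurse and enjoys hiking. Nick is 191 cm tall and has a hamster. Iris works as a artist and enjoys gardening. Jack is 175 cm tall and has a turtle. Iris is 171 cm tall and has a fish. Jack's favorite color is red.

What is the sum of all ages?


49+61+37+39+67 = 253

253


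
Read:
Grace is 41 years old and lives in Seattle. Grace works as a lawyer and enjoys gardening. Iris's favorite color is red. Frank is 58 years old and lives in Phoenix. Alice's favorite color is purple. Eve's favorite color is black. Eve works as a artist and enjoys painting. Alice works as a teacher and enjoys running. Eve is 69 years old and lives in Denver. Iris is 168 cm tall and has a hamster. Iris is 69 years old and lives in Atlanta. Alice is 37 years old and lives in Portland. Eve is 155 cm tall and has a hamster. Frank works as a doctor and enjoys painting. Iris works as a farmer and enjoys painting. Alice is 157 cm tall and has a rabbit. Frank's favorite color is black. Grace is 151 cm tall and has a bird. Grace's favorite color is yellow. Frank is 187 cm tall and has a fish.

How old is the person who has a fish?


Person with fish is Frank, age 58

58


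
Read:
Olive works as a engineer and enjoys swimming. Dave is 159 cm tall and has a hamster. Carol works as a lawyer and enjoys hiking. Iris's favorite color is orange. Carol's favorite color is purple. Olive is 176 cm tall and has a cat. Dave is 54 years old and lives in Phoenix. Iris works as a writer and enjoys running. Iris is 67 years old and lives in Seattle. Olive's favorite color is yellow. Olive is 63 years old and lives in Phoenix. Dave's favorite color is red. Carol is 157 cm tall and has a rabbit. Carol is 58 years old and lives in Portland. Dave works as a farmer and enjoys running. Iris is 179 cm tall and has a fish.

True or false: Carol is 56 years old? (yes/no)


Carol is actually 58. no

no


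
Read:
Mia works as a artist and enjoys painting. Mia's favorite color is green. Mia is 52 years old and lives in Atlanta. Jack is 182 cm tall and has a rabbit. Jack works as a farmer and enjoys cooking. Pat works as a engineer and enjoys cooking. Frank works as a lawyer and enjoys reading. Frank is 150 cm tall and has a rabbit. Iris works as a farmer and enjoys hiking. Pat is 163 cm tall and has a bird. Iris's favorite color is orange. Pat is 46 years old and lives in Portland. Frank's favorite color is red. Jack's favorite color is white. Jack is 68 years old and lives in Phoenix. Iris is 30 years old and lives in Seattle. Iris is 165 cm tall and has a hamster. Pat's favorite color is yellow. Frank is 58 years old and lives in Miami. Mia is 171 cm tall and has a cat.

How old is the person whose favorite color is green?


Person with favorite color=green is Mia, age 52

52


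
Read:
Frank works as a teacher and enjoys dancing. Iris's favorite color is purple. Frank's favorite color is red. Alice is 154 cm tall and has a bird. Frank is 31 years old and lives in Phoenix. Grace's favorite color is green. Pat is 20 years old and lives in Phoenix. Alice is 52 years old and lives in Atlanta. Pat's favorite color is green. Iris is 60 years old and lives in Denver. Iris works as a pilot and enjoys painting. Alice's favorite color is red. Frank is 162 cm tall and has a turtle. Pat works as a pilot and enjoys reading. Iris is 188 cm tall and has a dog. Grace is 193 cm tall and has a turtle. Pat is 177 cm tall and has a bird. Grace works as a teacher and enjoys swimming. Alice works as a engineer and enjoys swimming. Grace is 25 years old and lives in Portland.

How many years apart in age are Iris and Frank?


60 vs 31, diff = 29

29


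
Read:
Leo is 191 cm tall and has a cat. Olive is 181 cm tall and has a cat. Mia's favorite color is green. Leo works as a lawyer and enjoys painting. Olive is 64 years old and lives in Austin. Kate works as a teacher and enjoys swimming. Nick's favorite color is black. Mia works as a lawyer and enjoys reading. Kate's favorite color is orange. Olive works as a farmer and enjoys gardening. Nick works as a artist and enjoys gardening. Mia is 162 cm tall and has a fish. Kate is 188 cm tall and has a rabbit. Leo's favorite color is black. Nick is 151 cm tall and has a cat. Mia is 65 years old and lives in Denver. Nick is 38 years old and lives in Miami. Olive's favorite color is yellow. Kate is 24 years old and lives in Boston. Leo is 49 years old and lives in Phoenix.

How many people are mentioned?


People: Nick, Olive, Mia, Leo, Kate. Count = 5

5


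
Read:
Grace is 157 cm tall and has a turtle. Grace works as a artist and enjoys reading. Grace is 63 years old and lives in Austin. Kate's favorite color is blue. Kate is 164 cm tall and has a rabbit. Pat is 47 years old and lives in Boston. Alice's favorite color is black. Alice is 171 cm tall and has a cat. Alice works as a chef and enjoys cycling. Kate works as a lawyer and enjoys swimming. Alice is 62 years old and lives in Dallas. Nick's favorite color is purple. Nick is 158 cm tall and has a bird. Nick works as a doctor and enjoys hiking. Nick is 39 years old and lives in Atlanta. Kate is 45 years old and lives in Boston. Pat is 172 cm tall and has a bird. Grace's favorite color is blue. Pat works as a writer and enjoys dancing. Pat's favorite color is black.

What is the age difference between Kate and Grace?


|45 - 63| = 18

18


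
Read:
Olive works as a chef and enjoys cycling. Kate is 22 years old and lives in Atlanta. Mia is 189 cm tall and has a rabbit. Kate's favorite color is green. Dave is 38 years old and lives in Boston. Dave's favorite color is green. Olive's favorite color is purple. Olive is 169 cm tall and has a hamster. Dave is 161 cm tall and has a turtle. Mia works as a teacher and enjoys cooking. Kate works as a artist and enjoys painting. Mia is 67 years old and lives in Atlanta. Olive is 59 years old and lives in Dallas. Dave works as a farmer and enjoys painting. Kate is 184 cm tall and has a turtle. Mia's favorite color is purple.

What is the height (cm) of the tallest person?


Tallest: Mia at 189 cm

189


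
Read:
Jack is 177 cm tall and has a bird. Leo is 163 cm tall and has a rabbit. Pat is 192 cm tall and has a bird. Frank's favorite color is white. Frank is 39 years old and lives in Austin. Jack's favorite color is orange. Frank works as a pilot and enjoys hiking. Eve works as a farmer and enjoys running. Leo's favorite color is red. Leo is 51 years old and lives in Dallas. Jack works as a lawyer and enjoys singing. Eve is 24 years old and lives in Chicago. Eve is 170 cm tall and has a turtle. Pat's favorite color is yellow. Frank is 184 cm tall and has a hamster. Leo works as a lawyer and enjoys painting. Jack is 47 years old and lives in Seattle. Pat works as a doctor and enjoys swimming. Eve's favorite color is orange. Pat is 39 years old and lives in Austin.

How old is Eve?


Eve is 24 years old

24


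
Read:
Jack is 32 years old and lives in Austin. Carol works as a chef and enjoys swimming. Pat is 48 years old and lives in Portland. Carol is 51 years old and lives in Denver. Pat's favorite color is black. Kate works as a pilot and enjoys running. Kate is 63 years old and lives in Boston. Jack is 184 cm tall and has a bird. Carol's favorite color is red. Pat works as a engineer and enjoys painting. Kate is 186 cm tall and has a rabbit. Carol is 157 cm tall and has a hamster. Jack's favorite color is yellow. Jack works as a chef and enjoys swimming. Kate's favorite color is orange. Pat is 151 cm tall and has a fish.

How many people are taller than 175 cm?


Taller than 175: 2

2


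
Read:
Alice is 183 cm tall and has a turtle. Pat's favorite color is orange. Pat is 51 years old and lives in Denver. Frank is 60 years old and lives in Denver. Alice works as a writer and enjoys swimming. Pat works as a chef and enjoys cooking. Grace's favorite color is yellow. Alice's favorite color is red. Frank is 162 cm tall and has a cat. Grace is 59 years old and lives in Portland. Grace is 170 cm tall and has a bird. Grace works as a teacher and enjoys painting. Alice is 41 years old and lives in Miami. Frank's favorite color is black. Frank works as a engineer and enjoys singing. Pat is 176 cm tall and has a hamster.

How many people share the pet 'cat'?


Count: 1

1


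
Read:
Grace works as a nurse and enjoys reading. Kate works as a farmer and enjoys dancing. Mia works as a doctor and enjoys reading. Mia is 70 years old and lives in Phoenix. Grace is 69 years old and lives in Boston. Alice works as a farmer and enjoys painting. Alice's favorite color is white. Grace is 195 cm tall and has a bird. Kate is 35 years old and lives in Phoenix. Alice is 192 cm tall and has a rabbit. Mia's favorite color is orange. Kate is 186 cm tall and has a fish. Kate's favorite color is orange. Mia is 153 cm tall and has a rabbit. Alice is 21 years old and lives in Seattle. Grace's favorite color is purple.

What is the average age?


Sum=195, n=4, avg=48.75

48.75


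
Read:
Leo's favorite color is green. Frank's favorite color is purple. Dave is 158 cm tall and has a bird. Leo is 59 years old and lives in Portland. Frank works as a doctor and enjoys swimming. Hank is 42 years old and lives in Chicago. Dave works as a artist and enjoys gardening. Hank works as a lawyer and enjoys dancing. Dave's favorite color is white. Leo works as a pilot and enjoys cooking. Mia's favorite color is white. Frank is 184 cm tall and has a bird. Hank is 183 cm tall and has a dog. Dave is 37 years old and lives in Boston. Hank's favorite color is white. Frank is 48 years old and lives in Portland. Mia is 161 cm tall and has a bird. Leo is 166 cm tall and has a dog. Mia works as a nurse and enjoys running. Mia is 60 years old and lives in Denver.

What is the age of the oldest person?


Oldest: Mia at 60

60


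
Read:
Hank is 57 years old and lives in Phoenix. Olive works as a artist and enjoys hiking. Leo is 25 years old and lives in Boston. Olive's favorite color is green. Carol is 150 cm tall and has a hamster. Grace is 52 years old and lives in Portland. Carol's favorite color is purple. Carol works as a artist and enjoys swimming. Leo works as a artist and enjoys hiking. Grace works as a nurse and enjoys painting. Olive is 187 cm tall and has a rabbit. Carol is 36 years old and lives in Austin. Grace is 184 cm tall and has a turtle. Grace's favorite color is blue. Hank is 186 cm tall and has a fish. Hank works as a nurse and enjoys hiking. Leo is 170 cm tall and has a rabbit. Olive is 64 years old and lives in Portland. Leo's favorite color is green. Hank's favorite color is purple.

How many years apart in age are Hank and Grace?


57 vs 52, diff = 5

5


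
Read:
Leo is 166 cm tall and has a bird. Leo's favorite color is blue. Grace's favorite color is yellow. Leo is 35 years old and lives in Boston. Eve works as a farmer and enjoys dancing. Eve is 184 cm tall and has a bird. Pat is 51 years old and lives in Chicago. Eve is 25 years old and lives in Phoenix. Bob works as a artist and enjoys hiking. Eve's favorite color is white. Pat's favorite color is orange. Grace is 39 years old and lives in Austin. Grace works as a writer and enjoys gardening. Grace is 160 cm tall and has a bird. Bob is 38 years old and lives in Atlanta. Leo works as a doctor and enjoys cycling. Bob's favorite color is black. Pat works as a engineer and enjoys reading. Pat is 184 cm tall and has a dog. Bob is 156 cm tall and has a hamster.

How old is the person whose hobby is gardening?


Person with hobby=gardening is Grace, age 39

39


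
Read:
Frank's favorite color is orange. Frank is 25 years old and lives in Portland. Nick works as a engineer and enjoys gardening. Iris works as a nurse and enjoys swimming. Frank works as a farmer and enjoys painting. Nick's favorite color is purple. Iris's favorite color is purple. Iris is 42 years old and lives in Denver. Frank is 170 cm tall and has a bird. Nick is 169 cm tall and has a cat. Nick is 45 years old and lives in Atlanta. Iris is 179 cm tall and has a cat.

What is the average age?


Sum=112, n=3, avg=37.33

37.33


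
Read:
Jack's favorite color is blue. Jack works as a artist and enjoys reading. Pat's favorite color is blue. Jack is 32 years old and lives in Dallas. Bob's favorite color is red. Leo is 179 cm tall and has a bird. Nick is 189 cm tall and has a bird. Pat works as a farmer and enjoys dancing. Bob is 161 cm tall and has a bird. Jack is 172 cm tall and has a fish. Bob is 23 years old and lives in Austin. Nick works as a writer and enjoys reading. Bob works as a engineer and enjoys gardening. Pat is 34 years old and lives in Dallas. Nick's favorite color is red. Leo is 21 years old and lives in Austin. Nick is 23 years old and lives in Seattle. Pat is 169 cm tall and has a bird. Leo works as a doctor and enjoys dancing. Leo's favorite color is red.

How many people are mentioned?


People: Pat, Leo, Bob, Jack, Nick. Count = 5

5


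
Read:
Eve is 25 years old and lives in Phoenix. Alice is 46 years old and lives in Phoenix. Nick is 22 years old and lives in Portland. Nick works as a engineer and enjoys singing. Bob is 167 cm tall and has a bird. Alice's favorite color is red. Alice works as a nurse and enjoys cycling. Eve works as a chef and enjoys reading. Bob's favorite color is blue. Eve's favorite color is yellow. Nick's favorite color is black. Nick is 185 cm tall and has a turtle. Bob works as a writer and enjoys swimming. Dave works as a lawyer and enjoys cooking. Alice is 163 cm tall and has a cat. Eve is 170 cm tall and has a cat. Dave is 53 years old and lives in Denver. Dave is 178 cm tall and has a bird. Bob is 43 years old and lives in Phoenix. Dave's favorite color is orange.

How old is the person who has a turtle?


Person with turtle is Nick, age 22

22


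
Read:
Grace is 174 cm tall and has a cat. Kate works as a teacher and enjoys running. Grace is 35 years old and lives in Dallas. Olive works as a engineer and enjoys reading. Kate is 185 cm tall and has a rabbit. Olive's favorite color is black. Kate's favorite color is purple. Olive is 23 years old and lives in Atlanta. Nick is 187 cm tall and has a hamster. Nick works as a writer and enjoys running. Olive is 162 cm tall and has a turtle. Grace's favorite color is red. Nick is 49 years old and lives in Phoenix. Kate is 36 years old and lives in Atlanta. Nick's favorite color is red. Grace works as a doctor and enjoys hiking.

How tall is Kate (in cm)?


Kate is 185 cm tall

185


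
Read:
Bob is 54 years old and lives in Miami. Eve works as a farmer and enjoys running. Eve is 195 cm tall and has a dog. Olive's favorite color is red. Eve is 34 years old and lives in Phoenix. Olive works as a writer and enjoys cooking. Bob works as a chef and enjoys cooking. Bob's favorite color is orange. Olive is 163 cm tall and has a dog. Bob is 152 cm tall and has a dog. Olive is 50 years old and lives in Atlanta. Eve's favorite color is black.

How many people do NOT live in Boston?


Not in Boston: 3

3


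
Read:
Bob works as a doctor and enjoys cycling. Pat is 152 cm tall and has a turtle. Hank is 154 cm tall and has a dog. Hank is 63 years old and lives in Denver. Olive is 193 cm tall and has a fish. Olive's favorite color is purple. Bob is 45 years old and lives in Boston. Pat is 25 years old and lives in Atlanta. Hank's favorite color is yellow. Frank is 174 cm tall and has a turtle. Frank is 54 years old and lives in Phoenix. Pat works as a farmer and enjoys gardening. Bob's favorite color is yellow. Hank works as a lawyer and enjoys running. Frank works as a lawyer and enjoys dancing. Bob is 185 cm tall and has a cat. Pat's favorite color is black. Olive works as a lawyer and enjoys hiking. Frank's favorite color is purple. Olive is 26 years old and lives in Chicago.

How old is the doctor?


The doctor is Bob, age 45

45


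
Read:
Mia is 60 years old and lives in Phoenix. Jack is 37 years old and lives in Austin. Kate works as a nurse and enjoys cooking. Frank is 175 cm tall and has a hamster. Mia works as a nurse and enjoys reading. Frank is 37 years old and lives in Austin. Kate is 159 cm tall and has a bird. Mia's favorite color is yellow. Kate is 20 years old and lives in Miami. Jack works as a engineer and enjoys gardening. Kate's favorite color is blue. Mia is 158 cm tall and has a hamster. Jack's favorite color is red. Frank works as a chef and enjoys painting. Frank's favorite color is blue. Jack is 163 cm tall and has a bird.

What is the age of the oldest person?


Oldest: Mia at 60

60


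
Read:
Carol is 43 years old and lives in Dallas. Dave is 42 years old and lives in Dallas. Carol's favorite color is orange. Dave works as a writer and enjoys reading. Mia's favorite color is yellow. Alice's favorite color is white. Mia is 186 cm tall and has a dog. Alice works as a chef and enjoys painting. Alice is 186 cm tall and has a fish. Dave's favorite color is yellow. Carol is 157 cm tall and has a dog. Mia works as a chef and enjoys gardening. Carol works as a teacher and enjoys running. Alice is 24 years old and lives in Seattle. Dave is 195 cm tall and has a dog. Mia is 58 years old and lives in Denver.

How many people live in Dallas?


Count in Dallas: 2

2


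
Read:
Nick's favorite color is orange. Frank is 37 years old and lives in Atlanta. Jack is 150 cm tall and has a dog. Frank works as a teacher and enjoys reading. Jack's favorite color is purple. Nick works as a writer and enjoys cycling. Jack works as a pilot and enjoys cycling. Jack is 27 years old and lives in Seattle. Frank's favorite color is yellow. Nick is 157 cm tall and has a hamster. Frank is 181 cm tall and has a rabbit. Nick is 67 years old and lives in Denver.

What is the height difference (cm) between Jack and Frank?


|150 - 181| = 31

31


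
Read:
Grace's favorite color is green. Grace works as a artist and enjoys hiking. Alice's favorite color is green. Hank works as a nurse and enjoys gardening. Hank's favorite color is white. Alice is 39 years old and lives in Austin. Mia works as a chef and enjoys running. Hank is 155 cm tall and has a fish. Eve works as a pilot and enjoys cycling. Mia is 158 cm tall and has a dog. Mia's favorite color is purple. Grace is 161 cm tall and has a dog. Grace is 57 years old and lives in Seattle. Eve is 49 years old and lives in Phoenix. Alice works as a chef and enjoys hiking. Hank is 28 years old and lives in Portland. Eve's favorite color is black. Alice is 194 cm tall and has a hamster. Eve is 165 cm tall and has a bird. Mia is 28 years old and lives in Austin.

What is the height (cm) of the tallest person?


Tallest: Alice at 194 cm

194


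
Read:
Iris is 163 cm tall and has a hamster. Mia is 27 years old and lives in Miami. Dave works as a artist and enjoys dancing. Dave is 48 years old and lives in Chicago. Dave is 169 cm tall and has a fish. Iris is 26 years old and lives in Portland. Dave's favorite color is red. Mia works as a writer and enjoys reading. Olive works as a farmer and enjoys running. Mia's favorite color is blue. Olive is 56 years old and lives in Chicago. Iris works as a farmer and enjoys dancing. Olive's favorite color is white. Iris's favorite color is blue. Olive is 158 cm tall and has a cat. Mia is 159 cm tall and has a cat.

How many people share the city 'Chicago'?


Count: 2

2


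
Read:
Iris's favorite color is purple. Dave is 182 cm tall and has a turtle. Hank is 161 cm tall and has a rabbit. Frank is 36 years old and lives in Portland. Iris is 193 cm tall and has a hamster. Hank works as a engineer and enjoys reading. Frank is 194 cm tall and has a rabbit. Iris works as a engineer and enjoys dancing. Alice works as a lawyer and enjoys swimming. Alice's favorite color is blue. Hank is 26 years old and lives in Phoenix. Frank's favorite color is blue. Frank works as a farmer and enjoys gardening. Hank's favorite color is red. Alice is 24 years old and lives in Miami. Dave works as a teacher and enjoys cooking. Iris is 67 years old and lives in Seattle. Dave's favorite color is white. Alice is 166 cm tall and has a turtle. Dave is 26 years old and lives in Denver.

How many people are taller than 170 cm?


Taller than 170: 3

3


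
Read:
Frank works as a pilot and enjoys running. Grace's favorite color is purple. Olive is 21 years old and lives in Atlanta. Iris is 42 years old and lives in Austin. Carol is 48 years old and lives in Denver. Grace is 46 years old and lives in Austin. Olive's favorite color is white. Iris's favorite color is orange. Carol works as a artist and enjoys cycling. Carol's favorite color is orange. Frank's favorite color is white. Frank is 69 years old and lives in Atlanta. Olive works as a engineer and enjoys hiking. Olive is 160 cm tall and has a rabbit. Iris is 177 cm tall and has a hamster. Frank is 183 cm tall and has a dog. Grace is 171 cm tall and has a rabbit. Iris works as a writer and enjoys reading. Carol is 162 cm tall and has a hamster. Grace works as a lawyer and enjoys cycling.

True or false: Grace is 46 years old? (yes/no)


Grace is actually 46. yes

yes


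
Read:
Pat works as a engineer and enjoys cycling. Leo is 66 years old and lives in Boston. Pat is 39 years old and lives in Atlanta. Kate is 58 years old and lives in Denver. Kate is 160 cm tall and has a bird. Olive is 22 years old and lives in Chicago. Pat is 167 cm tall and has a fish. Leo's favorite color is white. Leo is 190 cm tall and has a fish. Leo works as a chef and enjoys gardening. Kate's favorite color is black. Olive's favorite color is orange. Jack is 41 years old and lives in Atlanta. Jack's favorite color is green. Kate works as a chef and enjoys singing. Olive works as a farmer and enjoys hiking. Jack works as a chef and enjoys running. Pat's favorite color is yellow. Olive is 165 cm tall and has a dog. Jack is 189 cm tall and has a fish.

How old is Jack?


Jack is 41 years old

41


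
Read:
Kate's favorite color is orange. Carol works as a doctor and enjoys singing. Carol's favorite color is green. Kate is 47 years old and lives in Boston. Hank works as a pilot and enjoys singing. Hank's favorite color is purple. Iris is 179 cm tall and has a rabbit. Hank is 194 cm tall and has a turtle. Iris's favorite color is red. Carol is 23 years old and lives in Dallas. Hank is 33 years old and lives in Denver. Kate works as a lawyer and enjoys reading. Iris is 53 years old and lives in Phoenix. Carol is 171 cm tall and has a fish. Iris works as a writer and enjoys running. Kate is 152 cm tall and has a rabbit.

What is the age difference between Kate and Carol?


|47 - 23| = 24

24
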